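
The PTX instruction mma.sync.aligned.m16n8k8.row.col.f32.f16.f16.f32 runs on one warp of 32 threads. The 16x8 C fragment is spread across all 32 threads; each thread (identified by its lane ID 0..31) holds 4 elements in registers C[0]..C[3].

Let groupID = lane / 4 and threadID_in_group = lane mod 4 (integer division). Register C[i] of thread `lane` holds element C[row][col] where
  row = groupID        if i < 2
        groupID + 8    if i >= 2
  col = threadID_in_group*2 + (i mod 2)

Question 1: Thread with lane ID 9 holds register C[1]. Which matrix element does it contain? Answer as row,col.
lane 9->9/4=2, 9 mod 4=1
i=1  r:2+0->2  c:2·1+1->3

2,3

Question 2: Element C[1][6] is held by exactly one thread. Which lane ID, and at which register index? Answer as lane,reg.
r:1=>grp=1,rB=0  c:6=>tig=3,lo=0
L=1*4+3=7  i=0*2+0=0

7,0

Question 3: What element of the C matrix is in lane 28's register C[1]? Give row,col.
lane 28->28/4=7, 28 mod 4=0
i=1  r:7+0->7  c:2·0+1->1

7,1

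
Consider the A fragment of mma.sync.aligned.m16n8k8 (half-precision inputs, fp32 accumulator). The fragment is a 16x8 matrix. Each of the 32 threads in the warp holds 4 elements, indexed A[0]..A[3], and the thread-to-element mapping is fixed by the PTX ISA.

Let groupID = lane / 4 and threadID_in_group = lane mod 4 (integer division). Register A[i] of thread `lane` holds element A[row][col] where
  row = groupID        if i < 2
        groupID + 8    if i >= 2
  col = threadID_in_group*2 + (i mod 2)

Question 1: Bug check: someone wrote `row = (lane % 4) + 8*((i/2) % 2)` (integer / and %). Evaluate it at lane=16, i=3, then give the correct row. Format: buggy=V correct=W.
buggy=8 correct=12

`(lane % 4) + 8*((i/2) % 2)`[16,3]->8
L=16->g=16>>2=4, t=16&3=0
[3]->row 4+8=12  col 0·2+1=1
row: 8 vs 12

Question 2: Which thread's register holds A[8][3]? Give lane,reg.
1,3

r=8→G=0,rhi=1  c=3→T=1,p=1
L=0*4+1=1  i=1*2+1=3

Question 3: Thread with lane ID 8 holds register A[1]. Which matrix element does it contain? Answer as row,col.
lane 8->8/4=2, 8 mod 4=0
i=1  r:2+0->2  c:2·0+1->1

2,1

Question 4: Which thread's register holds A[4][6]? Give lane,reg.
r: 4->gid=4,r8=0  c: 6->tid=3,i&1=0
L=4*4+3=19  i=0*2+0=0

19,0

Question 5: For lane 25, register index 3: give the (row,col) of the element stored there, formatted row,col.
lane 25->25/4=6, 25 mod 4=1
i=3  r:6+8->14  c:2·1+1->3

14,3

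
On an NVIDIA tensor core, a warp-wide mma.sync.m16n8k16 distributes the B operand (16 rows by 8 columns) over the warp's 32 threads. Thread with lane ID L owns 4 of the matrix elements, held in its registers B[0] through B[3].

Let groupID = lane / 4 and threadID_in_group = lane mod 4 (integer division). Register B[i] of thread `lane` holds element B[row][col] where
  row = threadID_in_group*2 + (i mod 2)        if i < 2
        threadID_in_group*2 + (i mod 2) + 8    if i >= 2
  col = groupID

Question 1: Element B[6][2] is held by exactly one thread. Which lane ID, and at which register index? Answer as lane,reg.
11,0

c=2→G=2  r=6→rhi=0,T=3,p=0
L=2*4+3=11  i=0*2+0=0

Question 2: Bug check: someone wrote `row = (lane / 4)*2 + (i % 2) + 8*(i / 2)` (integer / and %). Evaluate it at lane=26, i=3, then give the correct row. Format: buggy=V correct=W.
buggy=21 correct=13

`(lane / 4)*2 + (i % 2) + 8*(i / 2)`[26,3]→21
lane 26→26/4=6, 26 mod 4=2
i=3  r:2·2+1+8→13  c:6
row: 21 vs 13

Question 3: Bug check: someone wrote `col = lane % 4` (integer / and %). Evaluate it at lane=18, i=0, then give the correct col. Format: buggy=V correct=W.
`lane % 4`[18,0]->2
L=18->g=18>>2=4, t=18&3=2
[0]->row 2·2+0+0=4  col g=4
col: 2 vs 4

buggy=2 correct=4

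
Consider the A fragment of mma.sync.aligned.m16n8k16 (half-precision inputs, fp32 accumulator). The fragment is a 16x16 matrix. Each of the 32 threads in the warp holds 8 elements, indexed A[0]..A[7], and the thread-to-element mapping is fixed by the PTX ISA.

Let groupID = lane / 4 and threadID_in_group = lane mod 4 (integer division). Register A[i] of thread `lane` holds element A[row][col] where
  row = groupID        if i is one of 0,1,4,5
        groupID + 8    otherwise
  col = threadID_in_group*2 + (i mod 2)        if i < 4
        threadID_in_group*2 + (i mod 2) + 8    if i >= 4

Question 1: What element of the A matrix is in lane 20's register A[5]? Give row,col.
5,9

lane 20: gid=5 (20/4), tid=0 (20%4)
i=5: r=5+0=5, c=0*2+1+8=9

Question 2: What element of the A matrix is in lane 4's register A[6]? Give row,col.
9,8

lane 4: gr=1 (4/4), th=0 (4%4)
i=6: r=1+8=9, c=0*2+0+8=8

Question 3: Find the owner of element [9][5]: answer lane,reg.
r:9=>grp=1,rB=1  c:5=>cB=0,tig=2,lo=1
L=1*4+2=6  i=0*4+1*2+1=3

6,3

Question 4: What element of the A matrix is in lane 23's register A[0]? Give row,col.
5,6

lane 23->23/4=5, 23 mod 4=3
i=0  r:5+0->5  c:2·3+0+0->6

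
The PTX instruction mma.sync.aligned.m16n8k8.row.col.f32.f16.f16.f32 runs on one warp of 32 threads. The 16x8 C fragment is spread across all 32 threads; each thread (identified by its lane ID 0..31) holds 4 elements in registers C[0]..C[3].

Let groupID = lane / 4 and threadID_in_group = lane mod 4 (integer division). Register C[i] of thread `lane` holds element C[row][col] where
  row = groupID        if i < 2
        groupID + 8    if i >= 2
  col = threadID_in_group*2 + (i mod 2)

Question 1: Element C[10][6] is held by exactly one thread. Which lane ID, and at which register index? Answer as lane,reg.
11,2

r=10->g=2,rb=1  c=6->t=3,b0=0
L=2*4+3=11  i=1*2+0=2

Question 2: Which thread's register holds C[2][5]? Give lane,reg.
r=2→G=2,rhi=0  c=5→T=2,p=1
L=2*4+2=10  i=0*2+1=1

10,1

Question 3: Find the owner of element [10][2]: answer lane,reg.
9,2

r=10⇒gr=2,Rb=1  c=2⇒th=1,odd=0
L=2*4+1=9  i=1*2+0=2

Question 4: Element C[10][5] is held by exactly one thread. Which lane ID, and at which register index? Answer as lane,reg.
10,3

r=10->g=2,rb=1  c=5->t=2,b0=1
L=2*4+2=10  i=1*2+1=3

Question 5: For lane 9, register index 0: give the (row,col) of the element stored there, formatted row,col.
9: grp=2,tig=1
[0] (2+0,1*2+0) = (2,2)

2,2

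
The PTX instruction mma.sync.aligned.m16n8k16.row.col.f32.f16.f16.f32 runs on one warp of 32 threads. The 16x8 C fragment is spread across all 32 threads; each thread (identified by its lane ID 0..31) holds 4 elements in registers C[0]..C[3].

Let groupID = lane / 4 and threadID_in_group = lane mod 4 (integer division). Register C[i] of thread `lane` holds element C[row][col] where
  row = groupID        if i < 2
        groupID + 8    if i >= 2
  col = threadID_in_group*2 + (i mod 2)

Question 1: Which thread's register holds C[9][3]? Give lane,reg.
r:9=>grp=1,rB=1  c:3=>tig=1,lo=1
L=1*4+1=5  i=1*2+1=3

5,3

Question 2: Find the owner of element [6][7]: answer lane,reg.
r=6⇒gr=6,Rb=0  c=7⇒th=3,odd=1
L=6*4+3=27  i=0*2+1=1

27,1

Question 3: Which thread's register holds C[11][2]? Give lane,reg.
13,2

r=11→G=3,rhi=1  c=2→T=1,p=0
L=3*4+1=13  i=1*2+0=2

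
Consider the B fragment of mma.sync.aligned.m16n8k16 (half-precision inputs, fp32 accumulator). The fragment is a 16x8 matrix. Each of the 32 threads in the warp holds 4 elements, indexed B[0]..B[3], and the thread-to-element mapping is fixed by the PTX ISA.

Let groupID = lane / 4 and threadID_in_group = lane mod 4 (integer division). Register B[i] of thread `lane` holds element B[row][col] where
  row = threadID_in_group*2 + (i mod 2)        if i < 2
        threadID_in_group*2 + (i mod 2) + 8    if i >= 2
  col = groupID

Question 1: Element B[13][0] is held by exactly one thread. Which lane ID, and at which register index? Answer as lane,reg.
2,3

c: 0->gid=0  r: 13->r8=1,tid=2,i&1=1
L=0*4+2=2  i=1*2+1=3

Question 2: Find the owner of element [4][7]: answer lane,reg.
30,0

c: 7->gid=7  r: 4->r8=0,tid=2,i&1=0
L=7*4+2=30  i=0*2+0=0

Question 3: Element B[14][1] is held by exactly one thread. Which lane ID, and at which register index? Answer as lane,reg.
7,2

c=1->g=1  r=14->rb=1,t=3,b0=0
L=1*4+3=7  i=1*2+0=2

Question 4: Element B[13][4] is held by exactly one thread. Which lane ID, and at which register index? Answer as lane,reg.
18,3

c=4⇒gr=4  r=13⇒Rb=1,th=2,odd=1
L=4*4+2=18  i=1*2+1=3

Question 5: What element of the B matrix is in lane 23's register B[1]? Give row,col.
7,5

lane 23->23/4=5, 23 mod 4=3
i=1  r:2·3+1+0->7  c:5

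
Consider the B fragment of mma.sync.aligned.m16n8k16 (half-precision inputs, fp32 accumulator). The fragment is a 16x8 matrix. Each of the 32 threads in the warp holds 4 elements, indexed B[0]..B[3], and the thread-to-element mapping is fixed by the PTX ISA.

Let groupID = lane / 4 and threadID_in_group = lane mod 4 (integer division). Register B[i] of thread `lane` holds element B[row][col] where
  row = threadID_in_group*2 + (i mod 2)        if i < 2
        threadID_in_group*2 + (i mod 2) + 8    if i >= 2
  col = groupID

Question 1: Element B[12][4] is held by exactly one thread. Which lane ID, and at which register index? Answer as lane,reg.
c=4⇒gr=4  r=12⇒Rb=1,th=2,odd=0
L=4*4+2=18  i=1*2+0=2

18,2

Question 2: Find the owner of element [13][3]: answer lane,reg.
14,3

c:3=>grp=3  r:13=>rB=1,tig=2,lo=1
L=3*4+2=14  i=1*2+1=3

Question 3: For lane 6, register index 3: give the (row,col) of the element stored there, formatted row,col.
lane 6->6/4=1, 6 mod 4=2
i=3  r:2·2+1+8->13  c:1

13,1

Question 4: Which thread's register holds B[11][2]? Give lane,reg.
c: 2->gid=2  r: 11->r8=1,tid=1,i&1=1
L=2*4+1=9  i=1*2+1=3

9,3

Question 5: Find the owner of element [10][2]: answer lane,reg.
c=2->g=2  r=10->rb=1,t=1,b0=0
L=2*4+1=9  i=1*2+0=2

9,2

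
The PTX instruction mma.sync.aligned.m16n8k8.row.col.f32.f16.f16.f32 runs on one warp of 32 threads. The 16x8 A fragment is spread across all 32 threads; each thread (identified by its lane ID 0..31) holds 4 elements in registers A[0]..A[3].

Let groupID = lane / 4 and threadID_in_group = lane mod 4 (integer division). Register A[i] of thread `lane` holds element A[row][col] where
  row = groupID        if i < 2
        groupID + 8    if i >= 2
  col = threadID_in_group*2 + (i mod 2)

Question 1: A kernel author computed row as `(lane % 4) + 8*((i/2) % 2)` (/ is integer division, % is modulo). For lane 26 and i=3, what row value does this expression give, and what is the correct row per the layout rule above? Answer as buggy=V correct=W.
buggy=10 correct=14

`(lane % 4) + 8*((i/2) % 2)`[26,3]->10
lane 26: g=6 (26/4), t=2 (26%4)
i=3: r=6+8=14, c=2*2+1=5
row: 10 vs 14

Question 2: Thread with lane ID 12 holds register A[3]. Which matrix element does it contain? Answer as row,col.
lane 12→12/4=3, 12 mod 4=0
i=3  r:3+8→11  c:2·0+1→1

11,1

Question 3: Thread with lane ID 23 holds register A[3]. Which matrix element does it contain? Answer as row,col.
13,7

L=23->gid=23>>2=5, tid=23&3=3
[3]->row 5+8=13  col 3·2+1=7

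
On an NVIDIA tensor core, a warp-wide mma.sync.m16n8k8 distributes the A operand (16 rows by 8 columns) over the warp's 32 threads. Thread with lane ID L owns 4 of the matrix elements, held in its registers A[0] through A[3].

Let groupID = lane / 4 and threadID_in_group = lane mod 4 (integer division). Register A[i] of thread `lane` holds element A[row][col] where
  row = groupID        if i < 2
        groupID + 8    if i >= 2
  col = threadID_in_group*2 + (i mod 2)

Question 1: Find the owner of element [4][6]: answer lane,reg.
r:4=>grp=4,rB=0  c:6=>tig=3,lo=0
L=4*4+3=19  i=0*2+0=0

19,0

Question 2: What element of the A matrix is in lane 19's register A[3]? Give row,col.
lane 19: g=4 (19/4), t=3 (19%4)
i=3: r=4+8=12, c=3*2+1=7

12,7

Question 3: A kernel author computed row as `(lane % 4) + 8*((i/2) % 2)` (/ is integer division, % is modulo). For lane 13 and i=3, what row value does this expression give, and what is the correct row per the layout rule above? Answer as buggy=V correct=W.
buggy=9 correct=11

`(lane % 4) + 8*((i/2) % 2)`[13,3]=>9
L=13=>grp=13>>2=3, tig=13&3=1
[3]=>row 3+8=11  col 1·2+1=3
row: 9 vs 11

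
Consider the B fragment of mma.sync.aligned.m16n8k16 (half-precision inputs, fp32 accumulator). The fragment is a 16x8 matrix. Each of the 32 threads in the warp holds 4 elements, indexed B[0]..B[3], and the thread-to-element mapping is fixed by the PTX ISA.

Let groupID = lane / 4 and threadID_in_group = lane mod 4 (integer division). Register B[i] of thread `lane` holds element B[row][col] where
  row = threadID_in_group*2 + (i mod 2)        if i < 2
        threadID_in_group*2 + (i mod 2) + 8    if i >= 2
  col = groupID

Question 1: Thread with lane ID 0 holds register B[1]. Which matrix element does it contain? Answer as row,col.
1,0

lane 0=>0/4=0, 0 mod 4=0
i=1  r:2·0+1+0=>1  c:0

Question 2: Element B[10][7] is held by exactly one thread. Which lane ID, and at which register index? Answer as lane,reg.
c=7⇒gr=7  r=10⇒Rb=1,th=1,odd=0
L=7*4+1=29  i=1*2+0=2

29,2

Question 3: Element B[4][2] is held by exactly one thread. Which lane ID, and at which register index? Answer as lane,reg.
c: 2->gid=2  r: 4->r8=0,tid=2,i&1=0
L=2*4+2=10  i=0*2+0=0

10,0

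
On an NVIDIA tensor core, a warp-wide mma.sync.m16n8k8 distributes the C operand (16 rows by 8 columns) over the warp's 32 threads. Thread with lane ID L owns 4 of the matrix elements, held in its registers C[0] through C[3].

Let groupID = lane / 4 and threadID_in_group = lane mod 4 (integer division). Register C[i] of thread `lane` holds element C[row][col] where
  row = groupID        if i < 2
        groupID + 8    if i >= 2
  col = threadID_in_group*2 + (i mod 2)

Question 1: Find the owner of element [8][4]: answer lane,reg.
r=8⇒gr=0,Rb=1  c=4⇒th=2,odd=0
L=0*4+2=2  i=1*2+0=2

2,2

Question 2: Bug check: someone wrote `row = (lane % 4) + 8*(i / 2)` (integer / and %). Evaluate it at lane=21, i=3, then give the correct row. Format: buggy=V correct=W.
`(lane % 4) + 8*(i / 2)`[21,3]->9
lane 21->21/4=5, 21 mod 4=1
i=3  r:5+8->13  c:2·1+1->3
row: 9 vs 13

buggy=9 correct=13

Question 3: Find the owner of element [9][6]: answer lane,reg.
7,2

r=9⇒gr=1,Rb=1  c=6⇒th=3,odd=0
L=1*4+3=7  i=1*2+0=2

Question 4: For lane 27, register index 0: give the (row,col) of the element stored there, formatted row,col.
6,6

27: gid=6,tid=3
[0] (6+0,3*2+0) = (6,6)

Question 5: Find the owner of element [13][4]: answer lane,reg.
r=13⇒gr=5,Rb=1  c=4⇒th=2,odd=0
L=5*4+2=22  i=1*2+0=2

22,2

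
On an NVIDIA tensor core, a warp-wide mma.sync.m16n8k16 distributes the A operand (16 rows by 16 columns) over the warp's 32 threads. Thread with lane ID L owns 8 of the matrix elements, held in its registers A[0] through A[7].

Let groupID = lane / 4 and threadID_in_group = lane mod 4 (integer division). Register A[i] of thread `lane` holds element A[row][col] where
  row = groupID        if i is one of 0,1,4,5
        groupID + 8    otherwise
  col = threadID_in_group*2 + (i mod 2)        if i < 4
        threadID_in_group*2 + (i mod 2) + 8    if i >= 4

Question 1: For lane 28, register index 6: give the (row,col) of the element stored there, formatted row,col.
15,8

lane 28: g=7 (28/4), t=0 (28%4)
i=6: r=7+8=15, c=0*2+0+8=8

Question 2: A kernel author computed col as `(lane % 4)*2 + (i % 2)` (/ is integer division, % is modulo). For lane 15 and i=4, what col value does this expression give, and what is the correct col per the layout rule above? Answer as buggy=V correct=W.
`(lane % 4)*2 + (i % 2)`[15,4]=>6
lane 15: grp=3 (15/4), tig=3 (15%4)
i=4: r=3+0=3, c=3*2+0+8=14
col: 6 vs 14

buggy=6 correct=14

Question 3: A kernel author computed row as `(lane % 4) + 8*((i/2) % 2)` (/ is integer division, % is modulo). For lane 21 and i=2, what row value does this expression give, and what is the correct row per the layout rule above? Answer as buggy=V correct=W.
buggy=9 correct=13

`(lane % 4) + 8*((i/2) % 2)`[21,2]->9
lane 21->21/4=5, 21 mod 4=1
i=2  r:5+8->13  c:2·1+0+0->2
row: 9 vs 13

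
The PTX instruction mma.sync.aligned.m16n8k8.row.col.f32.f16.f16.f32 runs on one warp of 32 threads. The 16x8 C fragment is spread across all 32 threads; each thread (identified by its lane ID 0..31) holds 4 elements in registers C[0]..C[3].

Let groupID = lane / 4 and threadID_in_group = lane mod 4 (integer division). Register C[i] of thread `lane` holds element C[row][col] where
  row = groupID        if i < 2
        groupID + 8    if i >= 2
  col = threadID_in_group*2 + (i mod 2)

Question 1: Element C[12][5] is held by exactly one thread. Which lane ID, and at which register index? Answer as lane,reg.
18,3

r=12->g=4,rb=1  c=5->t=2,b0=1
L=4*4+2=18  i=1*2+1=3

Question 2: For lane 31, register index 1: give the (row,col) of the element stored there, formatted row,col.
31: G=7,T=3
[1] (7+0,3*2+1) = (7,7)

7,7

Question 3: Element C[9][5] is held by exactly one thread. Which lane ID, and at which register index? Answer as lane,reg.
6,3

r=9⇒gr=1,Rb=1  c=5⇒th=2,odd=1
L=1*4+2=6  i=1*2+1=3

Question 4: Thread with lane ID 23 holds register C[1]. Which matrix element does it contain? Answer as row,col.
L=23=>grp=23>>2=5, tig=23&3=3
[1]=>row 5+0=5  col 3·2+1=7

5,7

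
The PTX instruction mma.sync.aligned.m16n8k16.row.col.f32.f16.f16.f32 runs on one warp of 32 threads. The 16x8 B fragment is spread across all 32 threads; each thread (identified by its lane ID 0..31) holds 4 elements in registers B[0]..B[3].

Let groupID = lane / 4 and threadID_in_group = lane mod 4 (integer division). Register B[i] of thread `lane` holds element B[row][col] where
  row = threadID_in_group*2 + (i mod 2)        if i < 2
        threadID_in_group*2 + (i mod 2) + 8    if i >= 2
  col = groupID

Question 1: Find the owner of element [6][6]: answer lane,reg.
c: 6->gid=6  r: 6->r8=0,tid=3,i&1=0
L=6*4+3=27  i=0*2+0=0

27,0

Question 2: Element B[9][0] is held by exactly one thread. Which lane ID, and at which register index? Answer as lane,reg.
0,3

c: 0->gid=0  r: 9->r8=1,tid=0,i&1=1
L=0*4+0=0  i=1*2+1=3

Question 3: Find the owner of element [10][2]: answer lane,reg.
9,2

c: 2->gid=2  r: 10->r8=1,tid=1,i&1=0
L=2*4+1=9  i=1*2+0=2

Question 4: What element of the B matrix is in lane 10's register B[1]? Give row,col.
5,2

L=10=>grp=10>>2=2, tig=10&3=2
[1]=>row 2·2+1+0=5  col grp=2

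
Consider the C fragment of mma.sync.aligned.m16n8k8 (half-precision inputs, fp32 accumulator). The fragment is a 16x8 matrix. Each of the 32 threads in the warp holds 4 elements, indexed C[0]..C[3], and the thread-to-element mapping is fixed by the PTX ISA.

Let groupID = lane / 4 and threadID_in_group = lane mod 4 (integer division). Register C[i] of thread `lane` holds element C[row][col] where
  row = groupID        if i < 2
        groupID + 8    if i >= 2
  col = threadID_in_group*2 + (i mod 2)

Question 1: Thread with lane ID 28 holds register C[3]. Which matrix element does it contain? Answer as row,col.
15,1

28: g=7,t=0
[3] (7+8,0*2+1) = (15,1)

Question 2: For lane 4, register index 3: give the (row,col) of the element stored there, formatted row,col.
L=4->gid=4>>2=1, tid=4&3=0
[3]->row 1+8=9  col 0·2+1=1

9,1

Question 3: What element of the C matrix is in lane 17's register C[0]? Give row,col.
17: g=4,t=1
[0] (4+0,1*2+0) = (4,2)

4,2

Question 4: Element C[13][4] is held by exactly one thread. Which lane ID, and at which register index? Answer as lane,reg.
22,2

r: 13->gid=5,r8=1  c: 4->tid=2,i&1=0
L=5*4+2=22  i=1*2+0=2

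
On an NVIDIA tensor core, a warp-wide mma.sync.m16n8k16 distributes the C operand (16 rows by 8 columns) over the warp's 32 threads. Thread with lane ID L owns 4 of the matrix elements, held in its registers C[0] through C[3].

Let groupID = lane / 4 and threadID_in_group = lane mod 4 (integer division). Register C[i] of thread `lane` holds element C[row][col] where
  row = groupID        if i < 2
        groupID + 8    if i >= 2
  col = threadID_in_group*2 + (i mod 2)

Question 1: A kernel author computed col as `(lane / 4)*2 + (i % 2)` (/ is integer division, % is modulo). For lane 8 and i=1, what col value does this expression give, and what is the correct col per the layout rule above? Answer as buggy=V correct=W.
buggy=5 correct=1

`(lane / 4)*2 + (i % 2)`[8,1]->5
lane 8: g=2 (8/4), t=0 (8%4)
i=1: r=2+0=2, c=0*2+1=1
col: 5 vs 1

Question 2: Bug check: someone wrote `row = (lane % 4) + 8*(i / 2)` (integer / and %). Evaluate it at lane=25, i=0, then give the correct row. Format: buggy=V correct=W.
buggy=1 correct=6

`(lane % 4) + 8*(i / 2)`[25,0]=>1
25: grp=6,tig=1
[0] (6+0,1*2+0) = (6,2)
row: 1 vs 6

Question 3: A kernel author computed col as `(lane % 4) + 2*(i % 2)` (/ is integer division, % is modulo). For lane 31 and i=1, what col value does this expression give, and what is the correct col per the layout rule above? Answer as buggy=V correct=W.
buggy=5 correct=7

`(lane % 4) + 2*(i % 2)`[31,1]⇒5
31: gr=7,th=3
[1] (7+0,3*2+1) = (7,7)
col: 5 vs 7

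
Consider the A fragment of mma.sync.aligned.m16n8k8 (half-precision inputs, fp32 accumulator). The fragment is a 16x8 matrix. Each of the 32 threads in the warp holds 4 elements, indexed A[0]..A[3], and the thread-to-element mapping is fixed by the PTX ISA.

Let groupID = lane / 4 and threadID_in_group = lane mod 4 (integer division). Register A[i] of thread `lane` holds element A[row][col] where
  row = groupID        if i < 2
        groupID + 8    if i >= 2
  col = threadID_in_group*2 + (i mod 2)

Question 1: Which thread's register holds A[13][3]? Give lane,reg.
21,3

r=13->g=5,rb=1  c=3->t=1,b0=1
L=5*4+1=21  i=1*2+1=3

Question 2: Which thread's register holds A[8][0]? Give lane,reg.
0,2

r:8=>grp=0,rB=1  c:0=>tig=0,lo=0
L=0*4+0=0  i=1*2+0=2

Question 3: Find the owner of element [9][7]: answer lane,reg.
r=9→G=1,rhi=1  c=7→T=3,p=1
L=1*4+3=7  i=1*2+1=3

7,3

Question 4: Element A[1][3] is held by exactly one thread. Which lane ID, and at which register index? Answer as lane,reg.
r=1→G=1,rhi=0  c=3→T=1,p=1
L=1*4+1=5  i=0*2+1=1

5,1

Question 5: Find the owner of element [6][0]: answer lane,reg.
24,0

r:6=>grp=6,rB=0  c:0=>tig=0,lo=0
L=6*4+0=24  i=0*2+0=0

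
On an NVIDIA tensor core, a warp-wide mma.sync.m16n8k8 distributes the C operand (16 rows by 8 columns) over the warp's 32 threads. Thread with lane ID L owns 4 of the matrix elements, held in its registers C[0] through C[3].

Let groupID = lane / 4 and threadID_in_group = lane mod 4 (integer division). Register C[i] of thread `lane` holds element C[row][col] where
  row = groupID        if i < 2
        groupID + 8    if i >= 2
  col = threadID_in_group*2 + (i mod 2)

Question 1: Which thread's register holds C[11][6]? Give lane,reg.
15,2

r:11=>grp=3,rB=1  c:6=>tig=3,lo=0
L=3*4+3=15  i=1*2+0=2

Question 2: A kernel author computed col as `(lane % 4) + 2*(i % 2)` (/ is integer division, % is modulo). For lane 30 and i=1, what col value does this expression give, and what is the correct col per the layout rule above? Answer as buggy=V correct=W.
`(lane % 4) + 2*(i % 2)`[30,1]→4
L=30→G=30>>2=7, T=30&3=2
[1]→row 7+0=7  col 2·2+1=5
col: 4 vs 5

buggy=4 correct=5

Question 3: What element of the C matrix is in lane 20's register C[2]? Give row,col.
lane 20: grp=5 (20/4), tig=0 (20%4)
i=2: r=5+8=13, c=0*2+0=0

13,0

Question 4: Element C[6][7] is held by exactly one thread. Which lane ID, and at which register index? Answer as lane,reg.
27,1

r=6->g=6,rb=0  c=7->t=3,b0=1
L=6*4+3=27  i=0*2+1=1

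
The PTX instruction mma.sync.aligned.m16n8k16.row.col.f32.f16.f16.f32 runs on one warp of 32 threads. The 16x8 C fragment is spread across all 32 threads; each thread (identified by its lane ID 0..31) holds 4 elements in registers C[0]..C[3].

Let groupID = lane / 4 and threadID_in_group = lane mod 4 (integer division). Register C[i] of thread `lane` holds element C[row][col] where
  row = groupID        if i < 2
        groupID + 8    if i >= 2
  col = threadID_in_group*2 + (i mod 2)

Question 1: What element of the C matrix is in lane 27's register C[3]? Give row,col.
L=27⇒gr=27>>2=6, th=27&3=3
[3]⇒row 6+8=14  col 3·2+1=7

14,7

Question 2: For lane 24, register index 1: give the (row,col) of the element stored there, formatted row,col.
6,1

lane 24: gr=6 (24/4), th=0 (24%4)
i=1: r=6+0=6, c=0*2+1=1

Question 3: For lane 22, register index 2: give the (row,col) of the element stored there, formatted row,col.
13,4

lane 22->22/4=5, 22 mod 4=2
i=2  r:5+8->13  c:2·2+0->4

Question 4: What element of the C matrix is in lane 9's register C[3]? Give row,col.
lane 9: G=2 (9/4), T=1 (9%4)
i=3: r=2+8=10, c=1*2+1=3

10,3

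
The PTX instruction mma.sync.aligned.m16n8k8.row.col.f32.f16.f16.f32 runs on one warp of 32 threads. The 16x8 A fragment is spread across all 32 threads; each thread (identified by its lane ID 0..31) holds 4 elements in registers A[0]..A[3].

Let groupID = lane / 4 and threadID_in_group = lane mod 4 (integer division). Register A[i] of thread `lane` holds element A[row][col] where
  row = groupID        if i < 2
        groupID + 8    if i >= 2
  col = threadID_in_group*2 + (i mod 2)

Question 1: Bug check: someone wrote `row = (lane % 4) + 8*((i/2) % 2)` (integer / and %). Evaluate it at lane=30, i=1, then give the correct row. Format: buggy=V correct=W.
buggy=2 correct=7

`(lane % 4) + 8*((i/2) % 2)`[30,1]→2
lane 30: G=7 (30/4), T=2 (30%4)
i=1: r=7+0=7, c=2*2+1=5
row: 2 vs 7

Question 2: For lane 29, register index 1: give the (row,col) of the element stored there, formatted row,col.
7,3

lane 29->29/4=7, 29 mod 4=1
i=1  r:7+0->7  c:2·1+1->3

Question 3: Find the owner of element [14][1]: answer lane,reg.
r:14=>grp=6,rB=1  c:1=>tig=0,lo=1
L=6*4+0=24  i=1*2+1=3

24,3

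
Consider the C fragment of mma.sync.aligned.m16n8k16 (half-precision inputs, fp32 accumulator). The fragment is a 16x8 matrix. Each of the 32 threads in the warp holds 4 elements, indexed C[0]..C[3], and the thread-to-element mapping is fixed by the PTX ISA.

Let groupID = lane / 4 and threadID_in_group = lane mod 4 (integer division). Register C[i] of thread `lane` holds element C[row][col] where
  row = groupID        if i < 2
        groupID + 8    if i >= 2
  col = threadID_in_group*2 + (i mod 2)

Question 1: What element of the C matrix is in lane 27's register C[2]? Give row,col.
27: gid=6,tid=3
[2] (6+8,3*2+0) = (14,6)

14,6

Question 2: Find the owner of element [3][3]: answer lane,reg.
13,1

r:3=>grp=3,rB=0  c:3=>tig=1,lo=1
L=3*4+1=13  i=0*2+1=1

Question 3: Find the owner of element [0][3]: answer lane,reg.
r=0⇒gr=0,Rb=0  c=3⇒th=1,odd=1
L=0*4+1=1  i=0*2+1=1

1,1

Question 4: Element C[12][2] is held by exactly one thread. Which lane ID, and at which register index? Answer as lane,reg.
r=12->g=4,rb=1  c=2->t=1,b0=0
L=4*4+1=17  i=1*2+0=2

17,2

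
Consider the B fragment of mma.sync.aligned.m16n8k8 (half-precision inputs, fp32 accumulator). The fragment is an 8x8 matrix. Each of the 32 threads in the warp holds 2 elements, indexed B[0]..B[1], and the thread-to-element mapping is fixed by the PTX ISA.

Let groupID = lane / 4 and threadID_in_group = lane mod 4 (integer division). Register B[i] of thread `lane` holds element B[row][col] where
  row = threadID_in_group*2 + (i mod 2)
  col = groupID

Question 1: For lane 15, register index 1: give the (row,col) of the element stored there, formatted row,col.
7,3

15: grp=3,tig=3
[1] (3*2+1,3) = (7,3)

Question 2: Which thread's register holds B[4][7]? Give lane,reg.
30,0

c=7->g=7  r=4->t=2,b0=0
L=7*4+2=30  i=0=0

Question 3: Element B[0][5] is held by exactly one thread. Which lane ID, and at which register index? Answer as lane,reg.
c: 5->gid=5  r: 0->tid=0,i&1=0
L=5*4+0=20  i=0=0

20,0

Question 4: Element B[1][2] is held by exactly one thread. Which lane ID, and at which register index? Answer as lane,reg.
c: 2->gid=2  r: 1->tid=0,i&1=1
L=2*4+0=8  i=1=1

8,1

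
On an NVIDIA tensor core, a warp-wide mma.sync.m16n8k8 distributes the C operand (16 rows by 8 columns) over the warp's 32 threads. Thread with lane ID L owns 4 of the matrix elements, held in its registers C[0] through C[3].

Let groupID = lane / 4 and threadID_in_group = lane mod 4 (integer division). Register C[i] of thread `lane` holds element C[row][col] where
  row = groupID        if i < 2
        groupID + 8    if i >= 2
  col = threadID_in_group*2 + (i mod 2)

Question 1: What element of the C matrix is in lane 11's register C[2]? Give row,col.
lane 11: g=2 (11/4), t=3 (11%4)
i=2: r=2+8=10, c=3*2+0=6

10,6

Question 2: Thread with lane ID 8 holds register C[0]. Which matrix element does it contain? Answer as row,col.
lane 8: gr=2 (8/4), th=0 (8%4)
i=0: r=2+0=2, c=0*2+0=0

2,0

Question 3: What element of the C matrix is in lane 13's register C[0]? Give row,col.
3,2

L=13→G=13>>2=3, T=13&3=1
[0]→row 3+0=3  col 1·2+0=2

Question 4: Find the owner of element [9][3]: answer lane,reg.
r=9⇒gr=1,Rb=1  c=3⇒th=1,odd=1
L=1*4+1=5  i=1*2+1=3

5,3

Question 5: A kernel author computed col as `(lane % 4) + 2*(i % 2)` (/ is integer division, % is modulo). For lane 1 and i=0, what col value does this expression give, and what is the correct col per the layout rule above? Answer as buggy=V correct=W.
buggy=1 correct=2

`(lane % 4) + 2*(i % 2)`[1,0]=>1
L=1=>grp=1>>2=0, tig=1&3=1
[0]=>row 0+0=0  col 1·2+0=2
col: 1 vs 2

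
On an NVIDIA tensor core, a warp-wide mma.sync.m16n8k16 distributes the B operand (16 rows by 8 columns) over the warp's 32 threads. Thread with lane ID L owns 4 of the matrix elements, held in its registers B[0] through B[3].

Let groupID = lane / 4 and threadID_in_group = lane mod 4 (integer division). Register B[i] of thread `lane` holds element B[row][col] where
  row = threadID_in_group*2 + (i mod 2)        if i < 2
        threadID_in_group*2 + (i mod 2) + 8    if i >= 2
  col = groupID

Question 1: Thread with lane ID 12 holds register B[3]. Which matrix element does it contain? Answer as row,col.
lane 12=>12/4=3, 12 mod 4=0
i=3  r:2·0+1+8=>9  c:3

9,3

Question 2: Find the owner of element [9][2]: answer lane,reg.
c:2=>grp=2  r:9=>rB=1,tig=0,lo=1
L=2*4+0=8  i=1*2+1=3

8,3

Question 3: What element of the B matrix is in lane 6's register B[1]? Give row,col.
5,1

6: G=1,T=2
[1] (2*2+1+0,1) = (5,1)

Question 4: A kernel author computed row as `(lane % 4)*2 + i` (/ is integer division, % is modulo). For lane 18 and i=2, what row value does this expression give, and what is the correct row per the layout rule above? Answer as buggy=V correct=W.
`(lane % 4)*2 + i`[18,2]->6
18: g=4,t=2
[2] (2*2+0+8,4) = (12,4)
row: 6 vs 12

buggy=6 correct=12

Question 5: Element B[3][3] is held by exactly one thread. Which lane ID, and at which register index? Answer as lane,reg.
c=3→G=3  r=3→rhi=0,T=1,p=1
L=3*4+1=13  i=0*2+1=1

13,1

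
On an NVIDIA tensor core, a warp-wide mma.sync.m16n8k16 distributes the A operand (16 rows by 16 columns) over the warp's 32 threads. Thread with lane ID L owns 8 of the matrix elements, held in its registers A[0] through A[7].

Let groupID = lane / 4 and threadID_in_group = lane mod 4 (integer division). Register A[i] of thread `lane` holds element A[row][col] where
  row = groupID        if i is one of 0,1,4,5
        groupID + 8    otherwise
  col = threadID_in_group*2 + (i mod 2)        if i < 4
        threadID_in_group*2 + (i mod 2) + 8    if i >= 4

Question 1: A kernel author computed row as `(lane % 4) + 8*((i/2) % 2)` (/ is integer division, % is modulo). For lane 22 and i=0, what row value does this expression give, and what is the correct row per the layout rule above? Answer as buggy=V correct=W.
buggy=2 correct=5

`(lane % 4) + 8*((i/2) % 2)`[22,0]=>2
lane 22=>22/4=5, 22 mod 4=2
i=0  r:5+0=>5  c:2·2+0+0=>4
row: 2 vs 5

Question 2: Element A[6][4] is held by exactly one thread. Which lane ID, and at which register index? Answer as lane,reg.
26,0

r=6→G=6,rhi=0  c=4→chi=0,T=2,p=0
L=6*4+2=26  i=0*4+0*2+0=0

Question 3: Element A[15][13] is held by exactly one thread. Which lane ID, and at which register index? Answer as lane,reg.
r: 15->gid=7,r8=1  c: 13->c8=1,tid=2,i&1=1
L=7*4+2=30  i=1*4+1*2+1=7

30,7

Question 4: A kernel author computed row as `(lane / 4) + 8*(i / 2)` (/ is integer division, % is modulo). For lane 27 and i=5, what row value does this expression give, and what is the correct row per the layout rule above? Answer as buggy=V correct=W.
`(lane / 4) + 8*(i / 2)`[27,5]⇒22
lane 27⇒27/4=6, 27 mod 4=3
i=5  r:6+0⇒6  c:2·3+1+8⇒15
row: 22 vs 6

buggy=22 correct=6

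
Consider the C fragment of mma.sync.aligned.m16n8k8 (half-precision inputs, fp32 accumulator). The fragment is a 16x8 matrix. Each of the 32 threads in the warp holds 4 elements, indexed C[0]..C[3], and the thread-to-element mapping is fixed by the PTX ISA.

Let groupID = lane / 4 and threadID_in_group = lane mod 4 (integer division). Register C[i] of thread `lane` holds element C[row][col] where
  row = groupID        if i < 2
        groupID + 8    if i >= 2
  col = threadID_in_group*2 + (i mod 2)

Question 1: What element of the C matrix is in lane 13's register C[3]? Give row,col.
11,3

lane 13: gid=3 (13/4), tid=1 (13%4)
i=3: r=3+8=11, c=1*2+1=3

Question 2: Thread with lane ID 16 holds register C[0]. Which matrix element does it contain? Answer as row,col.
L=16->gid=16>>2=4, tid=16&3=0
[0]->row 4+0=4  col 0·2+0=0

4,0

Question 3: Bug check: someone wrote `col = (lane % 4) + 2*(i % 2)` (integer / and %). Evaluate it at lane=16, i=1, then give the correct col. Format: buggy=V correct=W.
`(lane % 4) + 2*(i % 2)`[16,1]→2
lane 16→16/4=4, 16 mod 4=0
i=1  r:4+0→4  c:2·0+1→1
col: 2 vs 1

buggy=2 correct=1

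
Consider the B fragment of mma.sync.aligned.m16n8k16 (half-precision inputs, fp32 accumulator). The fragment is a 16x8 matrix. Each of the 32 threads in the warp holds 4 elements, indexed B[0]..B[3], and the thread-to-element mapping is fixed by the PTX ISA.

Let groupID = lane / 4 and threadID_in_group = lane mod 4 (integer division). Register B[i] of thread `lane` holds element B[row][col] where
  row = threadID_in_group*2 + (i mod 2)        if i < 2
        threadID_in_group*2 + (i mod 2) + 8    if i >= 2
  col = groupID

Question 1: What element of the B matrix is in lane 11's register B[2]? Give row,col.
14,2

11: gr=2,th=3
[2] (3*2+0+8,2) = (14,2)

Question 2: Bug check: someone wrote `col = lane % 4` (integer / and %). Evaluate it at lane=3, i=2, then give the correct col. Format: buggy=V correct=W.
buggy=3 correct=0

`lane % 4`[3,2]⇒3
L=3⇒gr=3>>2=0, th=3&3=3
[2]⇒row 3·2+0+8=14  col gr=0
col: 3 vs 0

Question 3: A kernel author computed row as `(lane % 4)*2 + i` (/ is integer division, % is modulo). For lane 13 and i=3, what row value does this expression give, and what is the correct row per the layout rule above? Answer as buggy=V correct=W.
`(lane % 4)*2 + i`[13,3]->5
13: g=3,t=1
[3] (1*2+1+8,3) = (11,3)
row: 5 vs 11

buggy=5 correct=11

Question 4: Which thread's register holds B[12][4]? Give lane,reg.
18,2

c: 4->gid=4  r: 12->r8=1,tid=2,i&1=0
L=4*4+2=18  i=1*2+0=2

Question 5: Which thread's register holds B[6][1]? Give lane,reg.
c: 1->gid=1  r: 6->r8=0,tid=3,i&1=0
L=1*4+3=7  i=0*2+0=0

7,0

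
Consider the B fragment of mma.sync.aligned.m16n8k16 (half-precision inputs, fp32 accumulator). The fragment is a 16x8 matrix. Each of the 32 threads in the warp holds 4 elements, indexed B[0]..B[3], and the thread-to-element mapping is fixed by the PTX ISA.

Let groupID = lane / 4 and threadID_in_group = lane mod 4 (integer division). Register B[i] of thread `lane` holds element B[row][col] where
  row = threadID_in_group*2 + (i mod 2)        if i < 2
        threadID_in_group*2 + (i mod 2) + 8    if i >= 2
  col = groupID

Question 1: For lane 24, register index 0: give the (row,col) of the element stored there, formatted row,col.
lane 24⇒24/4=6, 24 mod 4=0
i=0  r:2·0+0+0⇒0  c:6

0,6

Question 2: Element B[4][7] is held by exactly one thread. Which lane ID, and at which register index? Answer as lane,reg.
c=7⇒gr=7  r=4⇒Rb=0,th=2,odd=0
L=7*4+2=30  i=0*2+0=0

30,0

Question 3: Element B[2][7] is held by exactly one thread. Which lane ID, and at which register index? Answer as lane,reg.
29,0

c: 7->gid=7  r: 2->r8=0,tid=1,i&1=0
L=7*4+1=29  i=0*2+0=0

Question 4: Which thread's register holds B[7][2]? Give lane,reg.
11,1

c=2⇒gr=2  r=7⇒Rb=0,th=3,odd=1
L=2*4+3=11  i=0*2+1=1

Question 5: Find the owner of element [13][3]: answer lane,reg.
14,3

c=3->g=3  r=13->rb=1,t=2,b0=1
L=3*4+2=14  i=1*2+1=3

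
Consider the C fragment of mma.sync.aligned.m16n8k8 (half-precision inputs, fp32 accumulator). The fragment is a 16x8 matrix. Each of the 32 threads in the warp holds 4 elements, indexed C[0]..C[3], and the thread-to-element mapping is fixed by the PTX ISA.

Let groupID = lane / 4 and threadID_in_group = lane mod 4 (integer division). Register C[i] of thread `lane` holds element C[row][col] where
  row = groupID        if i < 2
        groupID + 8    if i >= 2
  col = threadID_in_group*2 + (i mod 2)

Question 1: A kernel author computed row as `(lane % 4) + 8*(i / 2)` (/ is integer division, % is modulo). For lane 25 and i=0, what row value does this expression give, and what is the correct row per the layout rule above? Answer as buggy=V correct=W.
`(lane % 4) + 8*(i / 2)`[25,0]=>1
25: grp=6,tig=1
[0] (6+0,1*2+0) = (6,2)
row: 1 vs 6

buggy=1 correct=6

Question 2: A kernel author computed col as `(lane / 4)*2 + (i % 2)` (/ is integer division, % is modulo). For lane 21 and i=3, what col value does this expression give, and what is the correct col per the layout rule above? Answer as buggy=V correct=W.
`(lane / 4)*2 + (i % 2)`[21,3]=>11
lane 21=>21/4=5, 21 mod 4=1
i=3  r:5+8=>13  c:2·1+1=>3
col: 11 vs 3

buggy=11 correct=3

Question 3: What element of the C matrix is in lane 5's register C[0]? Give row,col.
5: gid=1,tid=1
[0] (1+0,1*2+0) = (1,2)

1,2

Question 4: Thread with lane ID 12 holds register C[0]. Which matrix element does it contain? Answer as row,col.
lane 12: gid=3 (12/4), tid=0 (12%4)
i=0: r=3+0=3, c=0*2+0=0

3,0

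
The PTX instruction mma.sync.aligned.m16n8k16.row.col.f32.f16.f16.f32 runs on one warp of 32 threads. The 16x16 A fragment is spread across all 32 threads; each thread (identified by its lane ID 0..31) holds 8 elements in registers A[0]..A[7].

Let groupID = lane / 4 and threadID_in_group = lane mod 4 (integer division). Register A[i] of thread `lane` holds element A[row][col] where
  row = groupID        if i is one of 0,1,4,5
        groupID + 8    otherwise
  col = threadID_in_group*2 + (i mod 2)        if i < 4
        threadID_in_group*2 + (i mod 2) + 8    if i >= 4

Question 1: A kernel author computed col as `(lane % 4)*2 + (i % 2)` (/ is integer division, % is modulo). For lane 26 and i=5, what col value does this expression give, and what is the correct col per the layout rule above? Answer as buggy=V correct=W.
buggy=5 correct=13

`(lane % 4)*2 + (i % 2)`[26,5]→5
26: G=6,T=2
[5] (6+0,2*2+1+8) = (6,13)
col: 5 vs 13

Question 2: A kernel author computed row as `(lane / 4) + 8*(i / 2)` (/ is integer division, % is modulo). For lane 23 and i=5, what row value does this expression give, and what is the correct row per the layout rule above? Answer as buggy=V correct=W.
`(lane / 4) + 8*(i / 2)`[23,5]⇒21
lane 23⇒23/4=5, 23 mod 4=3
i=5  r:5+0⇒5  c:2·3+1+8⇒15
row: 21 vs 5

buggy=21 correct=5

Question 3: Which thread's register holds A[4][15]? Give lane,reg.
19,5

r=4⇒gr=4,Rb=0  c=15⇒Cb=1,th=3,odd=1
L=4*4+3=19  i=1*4+0*2+1=5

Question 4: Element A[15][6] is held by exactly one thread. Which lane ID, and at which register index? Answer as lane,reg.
31,2

r: 15->gid=7,r8=1  c: 6->c8=0,tid=3,i&1=0
L=7*4+3=31  i=0*4+1*2+0=2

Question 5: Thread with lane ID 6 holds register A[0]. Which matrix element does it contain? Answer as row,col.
6: g=1,t=2
[0] (1+0,2*2+0+0) = (1,4)

1,4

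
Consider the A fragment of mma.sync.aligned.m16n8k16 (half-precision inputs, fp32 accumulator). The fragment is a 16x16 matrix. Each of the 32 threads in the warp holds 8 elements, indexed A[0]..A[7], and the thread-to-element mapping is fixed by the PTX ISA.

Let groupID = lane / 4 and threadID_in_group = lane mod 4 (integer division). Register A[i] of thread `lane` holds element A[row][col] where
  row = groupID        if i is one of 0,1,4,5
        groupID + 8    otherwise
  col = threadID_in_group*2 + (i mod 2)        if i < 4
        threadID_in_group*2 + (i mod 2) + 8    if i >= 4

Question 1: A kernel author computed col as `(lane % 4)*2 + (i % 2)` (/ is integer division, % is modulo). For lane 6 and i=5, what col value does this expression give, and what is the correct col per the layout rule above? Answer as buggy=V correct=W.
`(lane % 4)*2 + (i % 2)`[6,5]->5
L=6->g=6>>2=1, t=6&3=2
[5]->row 1+0=1  col 2·2+1+8=13
col: 5 vs 13

buggy=5 correct=13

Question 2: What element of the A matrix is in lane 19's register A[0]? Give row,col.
lane 19: G=4 (19/4), T=3 (19%4)
i=0: r=4+0=4, c=3*2+0+0=6

4,6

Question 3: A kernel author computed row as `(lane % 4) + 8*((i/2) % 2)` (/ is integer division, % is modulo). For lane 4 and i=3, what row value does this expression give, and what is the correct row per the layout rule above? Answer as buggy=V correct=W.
buggy=8 correct=9

`(lane % 4) + 8*((i/2) % 2)`[4,3]⇒8
lane 4⇒4/4=1, 4 mod 4=0
i=3  r:1+8⇒9  c:2·0+1+0⇒1
row: 8 vs 9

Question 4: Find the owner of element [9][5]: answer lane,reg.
r=9->g=1,rb=1  c=5->cb=0,t=2,b0=1
L=1*4+2=6  i=0*4+1*2+1=3

6,3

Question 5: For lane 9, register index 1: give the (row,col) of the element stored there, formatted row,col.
L=9=>grp=9>>2=2, tig=9&3=1
[1]=>row 2+0=2  col 1·2+1+0=3

2,3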